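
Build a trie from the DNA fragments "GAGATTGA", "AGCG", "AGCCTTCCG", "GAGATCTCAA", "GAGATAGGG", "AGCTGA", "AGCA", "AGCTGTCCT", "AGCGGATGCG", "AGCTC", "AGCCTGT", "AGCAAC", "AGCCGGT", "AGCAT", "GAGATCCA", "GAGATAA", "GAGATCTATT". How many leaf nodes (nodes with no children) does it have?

15

A leaf is a node with no children — equivalently, the end of a word that is not a proper prefix of any other stored word.
Those words: "AGCAAC", "AGCAT", "AGCCGGT", "AGCCTGT", "AGCCTTCCG", "AGCGGATGCG", "AGCTC", "AGCTGA", "AGCTGTCCT", "GAGATAA", "GAGATAGGG", "GAGATCCA", "GAGATCTATT", "GAGATCTCAA", "GAGATTGA"
Leaf count: 15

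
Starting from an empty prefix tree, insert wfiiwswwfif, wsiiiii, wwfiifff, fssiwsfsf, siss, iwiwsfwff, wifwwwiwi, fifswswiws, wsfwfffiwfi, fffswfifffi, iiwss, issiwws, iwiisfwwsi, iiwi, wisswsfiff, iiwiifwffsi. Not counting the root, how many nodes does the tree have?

115

Insert word by word; a character creates a node only if that edge doesn't already exist:
  "wfiiwswwfif" → 11 new (w, f, i, i, w, s, w, w, f, i, f)
  "wsiiiii" → prefix "w" already present; 6 new (s, i, i, i, i, i)
  "wwfiifff" → prefix "w" already present; 7 new (w, f, i, i, f, f, f)
  "fssiwsfsf" → 9 new (f, s, s, i, w, s, f, s, f)
  "siss" → 4 new (s, i, s, s)
  "iwiwsfwff" → 9 new (i, w, i, w, s, f, w, f, f)
  "wifwwwiwi" → prefix "w" already present; 8 new (i, f, w, w, w, i, w, i)
  "fifswswiws" → prefix "f" already present; 9 new (i, f, s, w, s, w, i, w, s)
  "wsfwfffiwfi" → prefix "ws" already present; 9 new (f, w, f, f, f, i, w, f, i)
  "fffswfifffi" → prefix "f" already present; 10 new (f, f, s, w, f, i, f, f, f, i)
  "iiwss" → prefix "i" already present; 4 new (i, w, s, s)
  "issiwws" → prefix "i" already present; 6 new (s, s, i, w, w, s)
  "iwiisfwwsi" → prefix "iwi" already present; 7 new (i, s, f, w, w, s, i)
  "iiwi" → prefix "iiw" already present; 1 new (i)
  "wisswsfiff" → prefix "wi" already present; 8 new (s, s, w, s, f, i, f, f)
  "iiwiifwffsi" → prefix "iiwi" already present; 7 new (i, f, w, f, f, s, i)
Total nodes = 11 + 6 + 7 + 9 + 4 + 9 + 8 + 9 + 9 + 10 + 4 + 6 + 7 + 1 + 8 + 7 = 115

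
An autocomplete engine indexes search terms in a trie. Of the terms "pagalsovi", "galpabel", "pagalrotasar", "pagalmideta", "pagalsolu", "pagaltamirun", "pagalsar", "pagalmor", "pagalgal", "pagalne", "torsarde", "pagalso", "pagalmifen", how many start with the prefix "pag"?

11

Filter for entries beginning with "pag":
Matches: "pagalgal", "pagalmideta", "pagalmifen", "pagalmor", "pagalne", "pagalrotasar", "pagalsar", "pagalso", "pagalsolu", "pagalsovi", "pagaltamirun"
Count: 11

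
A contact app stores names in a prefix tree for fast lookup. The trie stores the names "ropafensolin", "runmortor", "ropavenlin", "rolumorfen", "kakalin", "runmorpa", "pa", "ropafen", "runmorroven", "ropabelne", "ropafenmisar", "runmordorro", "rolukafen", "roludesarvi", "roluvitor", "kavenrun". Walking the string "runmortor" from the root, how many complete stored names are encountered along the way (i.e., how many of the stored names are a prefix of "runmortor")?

1

Check each prefix of "runmortor" against the stored set — each match is an end-marker on the path.
Prefixes of the query that are stored words: "runmortor"
Count: 1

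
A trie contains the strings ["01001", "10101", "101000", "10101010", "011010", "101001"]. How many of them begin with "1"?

Filter for entries beginning with "1":
Matches: "101000", "101001", "10101", "10101010"
Count: 4

4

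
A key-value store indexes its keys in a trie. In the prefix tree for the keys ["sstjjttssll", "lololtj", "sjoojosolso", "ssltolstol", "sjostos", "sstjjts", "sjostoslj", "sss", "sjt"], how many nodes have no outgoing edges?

A leaf is a node with no children — equivalently, the end of a word that is not a proper prefix of any other stored word.
Those words: "lololtj", "sjoojosolso", "sjostoslj", "sjt", "ssltolstol", "sss", "sstjjts", "sstjjttssll"
Leaf count: 8

8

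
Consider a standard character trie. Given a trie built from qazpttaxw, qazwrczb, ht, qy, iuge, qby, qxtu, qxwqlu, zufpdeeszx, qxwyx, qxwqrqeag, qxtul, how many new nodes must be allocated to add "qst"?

The longest prefix of "qst" already in the trie is "q" (length 1).
So 3 − 1 = 2 new nodes.

2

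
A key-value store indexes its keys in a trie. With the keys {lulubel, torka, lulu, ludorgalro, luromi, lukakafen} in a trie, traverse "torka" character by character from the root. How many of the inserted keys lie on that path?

Check each prefix of "torka" against the stored set — each match is an end-marker on the path.
Prefixes of the query that are stored words: "torka"
Count: 1

1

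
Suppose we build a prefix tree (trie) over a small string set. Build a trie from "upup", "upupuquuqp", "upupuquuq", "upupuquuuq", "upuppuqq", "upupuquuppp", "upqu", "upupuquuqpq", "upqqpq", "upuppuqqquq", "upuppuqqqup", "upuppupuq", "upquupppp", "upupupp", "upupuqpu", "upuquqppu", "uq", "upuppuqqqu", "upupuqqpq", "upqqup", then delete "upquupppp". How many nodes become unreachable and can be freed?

5

A node on "upquupppp"'s path can go only if nothing else ends at it or branches off below it.
The suffix "upppp" (5 nodes) is used only by "upquupppp"; "upqu" is itself a stored word, so pruning stops there.
Nodes removed: 5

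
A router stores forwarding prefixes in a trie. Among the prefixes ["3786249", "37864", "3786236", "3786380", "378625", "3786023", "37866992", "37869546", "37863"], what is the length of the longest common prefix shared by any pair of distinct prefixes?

The deepest shared node is where two words last agree before diverging.
"3786236" and "3786249" agree on "37862" (5 characters) before diverging; nothing deeper is shared.
Longest shared-prefix length: 5

5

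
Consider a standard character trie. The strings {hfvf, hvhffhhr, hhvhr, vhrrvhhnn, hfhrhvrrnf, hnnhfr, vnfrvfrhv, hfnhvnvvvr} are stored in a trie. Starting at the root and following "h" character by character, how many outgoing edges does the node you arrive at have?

4

Walk "h" from the root, arriving at one node.
Distinct next characters after "h": f, h, n, v.
That node has 4 child edges.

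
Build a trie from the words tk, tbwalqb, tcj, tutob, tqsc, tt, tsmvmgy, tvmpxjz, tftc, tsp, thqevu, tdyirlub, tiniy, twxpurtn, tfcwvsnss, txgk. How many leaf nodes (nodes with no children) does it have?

16

A leaf is a node with no children — equivalently, the end of a word that is not a proper prefix of any other stored word.
Those words: "tbwalqb", "tcj", "tdyirlub", "tfcwvsnss", "tftc", "thqevu", "tiniy", "tk", "tqsc", "tsmvmgy", "tsp", "tt", "tutob", "tvmpxjz", "twxpurtn", "txgk"
Leaf count: 16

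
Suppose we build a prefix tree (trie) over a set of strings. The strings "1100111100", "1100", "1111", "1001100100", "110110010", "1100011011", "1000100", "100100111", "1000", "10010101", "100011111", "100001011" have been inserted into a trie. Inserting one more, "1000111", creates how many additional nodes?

0

"1000111" is already a full path in the trie; only an end-marker is added.
No new nodes are needed: 0.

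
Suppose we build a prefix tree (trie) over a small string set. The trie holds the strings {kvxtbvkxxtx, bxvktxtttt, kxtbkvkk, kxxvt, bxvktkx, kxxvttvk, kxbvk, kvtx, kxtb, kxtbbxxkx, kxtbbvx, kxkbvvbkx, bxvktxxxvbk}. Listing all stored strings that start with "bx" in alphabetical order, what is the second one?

bxvktxtttt

Filter for "bx…" and sort: "bxvktkx", "bxvktxtttt", "bxvktxxxvbk"
The 2nd is bxvktxtttt.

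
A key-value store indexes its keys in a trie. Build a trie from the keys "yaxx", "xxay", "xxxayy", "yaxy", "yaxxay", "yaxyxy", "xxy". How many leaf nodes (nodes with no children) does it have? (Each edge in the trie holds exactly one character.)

5

Leaves are exactly the stored words that no other stored word extends.
Those words: "xxay", "xxxayy", "xxy", "yaxxay", "yaxyxy"
Leaf count: 5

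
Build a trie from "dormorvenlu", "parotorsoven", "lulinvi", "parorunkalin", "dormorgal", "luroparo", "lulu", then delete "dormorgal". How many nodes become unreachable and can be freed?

3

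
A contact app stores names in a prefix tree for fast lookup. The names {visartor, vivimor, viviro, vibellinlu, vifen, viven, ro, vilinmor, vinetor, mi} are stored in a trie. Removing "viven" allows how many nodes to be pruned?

Walk "viven" from the leaf back toward the root, removing each node that no remaining word uses.
The suffix "en" (2 nodes) is used only by "viven"; the node for "viv" still has the child "i", so pruning stops there.
Nodes removed: 2

2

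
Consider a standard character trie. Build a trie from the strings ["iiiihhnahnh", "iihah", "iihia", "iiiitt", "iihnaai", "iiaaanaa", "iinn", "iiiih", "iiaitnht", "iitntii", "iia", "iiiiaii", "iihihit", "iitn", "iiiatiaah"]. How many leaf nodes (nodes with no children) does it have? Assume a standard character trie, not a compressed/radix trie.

A leaf is a node with no children — equivalently, the end of a word that is not a proper prefix of any other stored word.
Those words: "iiaaanaa", "iiaitnht", "iihah", "iihia", "iihihit", "iihnaai", "iiiatiaah", "iiiiaii", "iiiihhnahnh", "iiiitt", "iinn", "iitntii"
Leaf count: 12

12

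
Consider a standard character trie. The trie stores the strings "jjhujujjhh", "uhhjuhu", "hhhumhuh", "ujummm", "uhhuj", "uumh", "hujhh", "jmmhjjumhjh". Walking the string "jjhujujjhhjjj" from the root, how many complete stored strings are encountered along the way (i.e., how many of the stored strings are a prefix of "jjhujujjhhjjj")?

1

Check each prefix of "jjhujujjhhjjj" against the stored set — each match is an end-marker on the path.
Prefixes of the query that are stored words: "jjhujujjhh"
Count: 1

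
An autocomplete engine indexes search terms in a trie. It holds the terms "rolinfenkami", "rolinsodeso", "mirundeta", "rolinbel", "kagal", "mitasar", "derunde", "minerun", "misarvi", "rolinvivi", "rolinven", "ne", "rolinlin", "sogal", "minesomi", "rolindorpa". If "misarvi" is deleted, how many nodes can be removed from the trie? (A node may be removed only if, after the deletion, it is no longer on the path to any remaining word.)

5

Walk "misarvi" from the leaf back toward the root, removing each node that no remaining word uses.
The suffix "sarvi" (5 nodes) is used only by "misarvi"; the node for "mi" still has the child "r", so pruning stops there.
Nodes removed: 5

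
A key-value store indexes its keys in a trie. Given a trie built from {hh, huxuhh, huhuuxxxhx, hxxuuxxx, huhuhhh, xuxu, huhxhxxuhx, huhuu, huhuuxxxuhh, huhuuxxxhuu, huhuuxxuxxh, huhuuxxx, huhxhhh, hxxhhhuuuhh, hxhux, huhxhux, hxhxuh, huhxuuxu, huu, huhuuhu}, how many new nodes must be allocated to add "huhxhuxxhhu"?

Walking "huhxhuxxhhu" from the root, the first 7 characters ("huhxhux") follow existing edges; "x" is the first miss.
New nodes needed: |"huhxhuxxhhu"| − 7 = 11 − 7 = 4.

4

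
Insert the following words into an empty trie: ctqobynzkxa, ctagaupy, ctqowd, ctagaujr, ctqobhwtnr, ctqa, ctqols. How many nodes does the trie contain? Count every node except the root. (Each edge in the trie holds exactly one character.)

For each word, the new-node count is its length minus the longest prefix already in the trie:
  "ctqobynzkxa" → 11 new (c, t, q, o, b, y, n, z, k, x, a)
  "ctagaupy" → prefix "ct" already present; 6 new (a, g, a, u, p, y)
  "ctqowd" → prefix "ctqo" already present; 2 new (w, d)
  "ctagaujr" → prefix "ctagau" already present; 2 new (j, r)
  "ctqobhwtnr" → prefix "ctqob" already present; 5 new (h, w, t, n, r)
  "ctqa" → prefix "ctq" already present; 1 new (a)
  "ctqols" → prefix "ctqo" already present; 2 new (l, s)
Total nodes = 11 + 6 + 2 + 2 + 5 + 1 + 2 = 29

29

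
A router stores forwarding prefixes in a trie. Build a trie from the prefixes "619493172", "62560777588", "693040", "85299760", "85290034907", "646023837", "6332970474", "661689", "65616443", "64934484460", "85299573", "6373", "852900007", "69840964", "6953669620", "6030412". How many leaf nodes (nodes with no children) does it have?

A leaf is a node with no children — equivalently, the end of a word that is not a proper prefix of any other stored word.
Those words: "6030412", "619493172", "62560777588", "6332970474", "6373", "646023837", "64934484460", "65616443", "661689", "693040", "6953669620", "69840964", "852900007", "85290034907", "85299573", "85299760"
Leaf count: 16

16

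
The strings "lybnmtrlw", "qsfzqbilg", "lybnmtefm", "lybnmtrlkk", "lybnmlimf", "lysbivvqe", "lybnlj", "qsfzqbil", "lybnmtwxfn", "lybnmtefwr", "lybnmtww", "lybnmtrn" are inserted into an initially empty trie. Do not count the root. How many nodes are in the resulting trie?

44

Insert word by word; a character creates a node only if that edge doesn't already exist:
  "lybnmtrlw" → 9 new (l, y, b, n, m, t, r, l, w)
  "qsfzqbilg" → 9 new (q, s, f, z, q, b, i, l, g)
  "lybnmtefm" → prefix "lybnmt" already present; 3 new (e, f, m)
  "lybnmtrlkk" → prefix "lybnmtrl" already present; 2 new (k, k)
  "lybnmlimf" → prefix "lybnm" already present; 4 new (l, i, m, f)
  "lysbivvqe" → prefix "ly" already present; 7 new (s, b, i, v, v, q, e)
  "lybnlj" → prefix "lybn" already present; 2 new (l, j)
  "qsfzqbil" → prefix "qsfzqbil" already present; 0 new (none)
  "lybnmtwxfn" → prefix "lybnmt" already present; 4 new (w, x, f, n)
  "lybnmtefwr" → prefix "lybnmtef" already present; 2 new (w, r)
  "lybnmtww" → prefix "lybnmtw" already present; 1 new (w)
  "lybnmtrn" → prefix "lybnmtr" already present; 1 new (n)
Total nodes = 9 + 9 + 3 + 2 + 4 + 7 + 2 + 0 + 4 + 2 + 1 + 1 = 44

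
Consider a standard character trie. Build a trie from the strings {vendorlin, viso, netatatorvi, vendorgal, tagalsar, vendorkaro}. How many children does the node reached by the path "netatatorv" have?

1

Walk "netatatorv" from the root, arriving at one node.
Characters that immediately follow "netatatorv" among the stored strings: {i}.
That node has 1 child edge.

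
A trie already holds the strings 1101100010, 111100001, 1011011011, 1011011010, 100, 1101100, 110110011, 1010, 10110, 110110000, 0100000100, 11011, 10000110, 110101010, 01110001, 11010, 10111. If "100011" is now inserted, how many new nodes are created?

2

Walking "100011" from the root, the first 4 characters ("1000") follow existing edges; "1" is the first miss.
Each of the 2 remaining characters creates one node.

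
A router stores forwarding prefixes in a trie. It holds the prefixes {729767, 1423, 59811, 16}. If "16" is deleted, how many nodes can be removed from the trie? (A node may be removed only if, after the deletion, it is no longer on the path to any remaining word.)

Walk "16" from the leaf back toward the root, removing each node that no remaining word uses.
The suffix "6" (1 node) is used only by "16"; the node for "1" still has the child "4", so pruning stops there.
Nodes removed: 1

1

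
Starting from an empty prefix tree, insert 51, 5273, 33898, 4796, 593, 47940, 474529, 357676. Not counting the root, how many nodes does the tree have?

Count nodes per top-level branch (shared prefixes stored once):
  '3'-branch (33898, 357676): 10 nodes
  '4'-branch (474529, 47940, 4796): 10 nodes
  '5'-branch (51, 5273, 593): 7 nodes
Sum: 27

27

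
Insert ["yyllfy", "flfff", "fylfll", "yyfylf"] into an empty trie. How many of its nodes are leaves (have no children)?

4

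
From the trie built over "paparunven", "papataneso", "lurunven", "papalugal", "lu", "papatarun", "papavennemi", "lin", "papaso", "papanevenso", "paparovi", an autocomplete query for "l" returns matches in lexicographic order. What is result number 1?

Filter for "l…" and sort: "lin", "lu", "lurunven"
Position 1: lin

lin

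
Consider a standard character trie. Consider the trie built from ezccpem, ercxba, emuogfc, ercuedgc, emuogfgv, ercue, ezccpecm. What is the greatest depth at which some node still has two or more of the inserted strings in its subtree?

6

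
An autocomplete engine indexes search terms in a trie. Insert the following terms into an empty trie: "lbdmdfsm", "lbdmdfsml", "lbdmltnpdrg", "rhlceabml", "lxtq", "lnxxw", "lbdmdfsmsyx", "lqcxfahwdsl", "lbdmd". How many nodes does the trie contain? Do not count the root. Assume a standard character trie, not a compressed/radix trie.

45

Count nodes per top-level branch (shared prefixes stored once):
  'l'-branch (lbdmd, lbdmdfsm, lbdmdfsml, lbdmdfsmsyx, lbdmltnpdrg, lnxxw, lqcxfahwdsl, lxtq): 36 nodes
  'r'-branch (rhlceabml): 9 nodes
Sum: 45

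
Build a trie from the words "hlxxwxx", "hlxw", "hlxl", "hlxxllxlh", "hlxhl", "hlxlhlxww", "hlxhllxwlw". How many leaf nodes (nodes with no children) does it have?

Leaves are exactly the stored words that no other stored word extends.
Those words: "hlxhllxwlw", "hlxlhlxww", "hlxw", "hlxxllxlh", "hlxxwxx"
Leaf count: 5

5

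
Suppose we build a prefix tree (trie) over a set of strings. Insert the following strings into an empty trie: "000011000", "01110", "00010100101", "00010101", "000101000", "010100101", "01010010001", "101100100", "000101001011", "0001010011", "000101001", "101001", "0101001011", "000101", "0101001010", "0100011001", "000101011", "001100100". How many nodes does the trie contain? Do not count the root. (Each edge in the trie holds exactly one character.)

64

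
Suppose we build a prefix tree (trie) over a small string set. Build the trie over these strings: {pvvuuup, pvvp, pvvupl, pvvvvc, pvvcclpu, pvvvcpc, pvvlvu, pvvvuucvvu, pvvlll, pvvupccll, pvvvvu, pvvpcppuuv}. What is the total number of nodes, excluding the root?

For each word, the new-node count is its length minus the longest prefix already in the trie:
  "pvvuuup" → 7 new (p, v, v, u, u, u, p)
  "pvvp" → prefix "pvv" already present; 1 new (p)
  "pvvupl" → prefix "pvvu" already present; 2 new (p, l)
  "pvvvvc" → prefix "pvv" already present; 3 new (v, v, c)
  "pvvcclpu" → prefix "pvv" already present; 5 new (c, c, l, p, u)
  "pvvvcpc" → prefix "pvvv" already present; 3 new (c, p, c)
  "pvvlvu" → prefix "pvv" already present; 3 new (l, v, u)
  "pvvvuucvvu" → prefix "pvvv" already present; 6 new (u, u, c, v, v, u)
  "pvvlll" → prefix "pvvl" already present; 2 new (l, l)
  "pvvupccll" → prefix "pvvup" already present; 4 new (c, c, l, l)
  "pvvvvu" → prefix "pvvvv" already present; 1 new (u)
  "pvvpcppuuv" → prefix "pvvp" already present; 6 new (c, p, p, u, u, v)
Total nodes = 7 + 1 + 2 + 3 + 5 + 3 + 3 + 6 + 2 + 4 + 1 + 6 = 43

43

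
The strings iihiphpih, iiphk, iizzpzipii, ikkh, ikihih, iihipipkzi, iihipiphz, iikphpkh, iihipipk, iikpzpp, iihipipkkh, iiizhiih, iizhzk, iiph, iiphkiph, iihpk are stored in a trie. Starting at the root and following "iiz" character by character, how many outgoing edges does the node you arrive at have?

Follow the path "iiz" to its node, then look at its outgoing edges.
Distinct next characters after "iiz": h, z.
That node has 2 child edges.

2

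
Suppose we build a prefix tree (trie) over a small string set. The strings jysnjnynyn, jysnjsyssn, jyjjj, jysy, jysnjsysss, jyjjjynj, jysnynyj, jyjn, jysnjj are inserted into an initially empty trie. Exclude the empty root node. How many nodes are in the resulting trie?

29

Trie structure (* marks end of a word):
(root)
└─ j
   └─ y
      ├─ j
      │  ├─ j
      │  │  └─ j *
      │  │     └─ y
      │  │        └─ n
      │  │           └─ j *
      │  └─ n *
      └─ s
         ├─ n
         │  ├─ j
         │  │  ├─ j *
         │  │  ├─ n
         │  │  │  └─ y
         │  │  │     └─ n
         │  │  │        └─ y
         │  │  │           └─ n *
         │  │  └─ s
         │  │     └─ y
         │  │        └─ s
         │  │           └─ s
         │  │              ├─ n *
         │  │              └─ s *
         │  └─ y
         │     └─ n
         │        └─ y
         │           └─ j *
         └─ y *
Counting every labelled node above: 29.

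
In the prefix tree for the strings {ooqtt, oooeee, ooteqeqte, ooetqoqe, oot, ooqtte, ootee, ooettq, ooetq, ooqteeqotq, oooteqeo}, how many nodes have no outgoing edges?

A leaf is a node with no children — equivalently, the end of a word that is not a proper prefix of any other stored word.
Those words: "ooetqoqe", "ooettq", "oooeee", "oooteqeo", "ooqteeqotq", "ooqtte", "ootee", "ooteqeqte"
Leaf count: 8

8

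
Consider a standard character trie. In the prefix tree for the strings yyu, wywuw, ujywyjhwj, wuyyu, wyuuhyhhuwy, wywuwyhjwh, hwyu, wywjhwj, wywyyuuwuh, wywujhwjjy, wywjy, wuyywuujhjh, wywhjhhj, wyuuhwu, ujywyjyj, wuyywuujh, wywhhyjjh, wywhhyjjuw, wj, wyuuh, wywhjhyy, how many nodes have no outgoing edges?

A leaf is a node with no children — equivalently, the end of a word that is not a proper prefix of any other stored word.
Those words: "hwyu", "ujywyjhwj", "ujywyjyj", "wj", "wuyyu", "wuyywuujhjh", "wyuuhwu", "wyuuhyhhuwy", "wywhhyjjh", "wywhhyjjuw", "wywhjhhj", "wywhjhyy", "wywjhwj", "wywjy", "wywujhwjjy", "wywuwyhjwh", "wywyyuuwuh", "yyu"
Leaf count: 18

18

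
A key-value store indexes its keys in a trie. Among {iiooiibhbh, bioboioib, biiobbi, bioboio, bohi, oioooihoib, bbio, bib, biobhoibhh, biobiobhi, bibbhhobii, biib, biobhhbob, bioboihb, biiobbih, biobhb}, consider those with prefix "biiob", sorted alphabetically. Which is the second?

Words with prefix "biiob", in lexicographic order: "biiobbi", "biiobbih"
Position 2: biiobbih

biiobbih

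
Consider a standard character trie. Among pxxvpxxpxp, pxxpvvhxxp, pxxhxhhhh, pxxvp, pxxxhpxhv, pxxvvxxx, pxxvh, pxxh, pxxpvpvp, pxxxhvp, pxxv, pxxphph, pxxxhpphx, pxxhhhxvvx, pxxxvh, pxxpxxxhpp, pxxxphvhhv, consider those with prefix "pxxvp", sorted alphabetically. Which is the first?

pxxvp

Filter for "pxxvp…" and sort: "pxxvp", "pxxvpxxpxp"
Position 1: pxxvp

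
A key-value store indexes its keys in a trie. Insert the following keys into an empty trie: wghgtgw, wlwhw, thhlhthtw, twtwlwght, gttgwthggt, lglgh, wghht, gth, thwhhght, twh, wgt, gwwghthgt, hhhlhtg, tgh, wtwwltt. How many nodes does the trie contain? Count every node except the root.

Insert word by word; a character creates a node only if that edge doesn't already exist:
  "wghgtgw" → 7 new (w, g, h, g, t, g, w)
  "wlwhw" → prefix "w" already present; 4 new (l, w, h, w)
  "thhlhthtw" → 9 new (t, h, h, l, h, t, h, t, w)
  "twtwlwght" → prefix "t" already present; 8 new (w, t, w, l, w, g, h, t)
  "gttgwthggt" → 10 new (g, t, t, g, w, t, h, g, g, t)
  "lglgh" → 5 new (l, g, l, g, h)
  "wghht" → prefix "wgh" already present; 2 new (h, t)
  "gth" → prefix "gt" already present; 1 new (h)
  "thwhhght" → prefix "th" already present; 6 new (w, h, h, g, h, t)
  "twh" → prefix "tw" already present; 1 new (h)
  "wgt" → prefix "wg" already present; 1 new (t)
  "gwwghthgt" → prefix "g" already present; 8 new (w, w, g, h, t, h, g, t)
  "hhhlhtg" → 7 new (h, h, h, l, h, t, g)
  "tgh" → prefix "t" already present; 2 new (g, h)
  "wtwwltt" → prefix "w" already present; 6 new (t, w, w, l, t, t)
Total nodes = 7 + 4 + 9 + 8 + 10 + 5 + 2 + 1 + 6 + 1 + 1 + 8 + 7 + 2 + 6 = 77

77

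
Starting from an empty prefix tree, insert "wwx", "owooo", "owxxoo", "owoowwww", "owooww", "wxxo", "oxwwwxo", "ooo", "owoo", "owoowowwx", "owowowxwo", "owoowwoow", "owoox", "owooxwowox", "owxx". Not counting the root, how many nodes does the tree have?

For each word, the new-node count is its length minus the longest prefix already in the trie:
  "wwx" → 3 new (w, w, x)
  "owooo" → 5 new (o, w, o, o, o)
  "owxxoo" → prefix "ow" already present; 4 new (x, x, o, o)
  "owoowwww" → prefix "owoo" already present; 4 new (w, w, w, w)
  "owooww" → prefix "owooww" already present; 0 new (none)
  "wxxo" → prefix "w" already present; 3 new (x, x, o)
  "oxwwwxo" → prefix "o" already present; 6 new (x, w, w, w, x, o)
  "ooo" → prefix "o" already present; 2 new (o, o)
  "owoo" → prefix "owoo" already present; 0 new (none)
  "owoowowwx" → prefix "owoow" already present; 4 new (o, w, w, x)
  "owowowxwo" → prefix "owo" already present; 6 new (w, o, w, x, w, o)
  "owoowwoow" → prefix "owooww" already present; 3 new (o, o, w)
  "owoox" → prefix "owoo" already present; 1 new (x)
  "owooxwowox" → prefix "owoox" already present; 5 new (w, o, w, o, x)
  "owxx" → prefix "owxx" already present; 0 new (none)
Total nodes = 3 + 5 + 4 + 4 + 0 + 3 + 6 + 2 + 0 + 4 + 6 + 3 + 1 + 5 + 0 = 46

46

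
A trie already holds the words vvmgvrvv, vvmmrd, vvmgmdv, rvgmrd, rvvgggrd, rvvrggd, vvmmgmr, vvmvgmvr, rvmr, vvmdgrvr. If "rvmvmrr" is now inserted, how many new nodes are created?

Walking "rvmvmrr" from the root, the first 3 characters ("rvm") follow existing edges; "v" is the first miss.
Each of the 4 remaining characters creates one node.

4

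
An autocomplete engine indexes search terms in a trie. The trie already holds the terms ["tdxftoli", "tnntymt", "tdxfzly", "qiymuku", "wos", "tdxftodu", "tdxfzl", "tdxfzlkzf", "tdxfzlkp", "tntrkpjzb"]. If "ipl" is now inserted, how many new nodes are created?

Nothing in the trie begins with "i"; the whole of "ipl" is new.
3 − 0 = 3 new nodes.

3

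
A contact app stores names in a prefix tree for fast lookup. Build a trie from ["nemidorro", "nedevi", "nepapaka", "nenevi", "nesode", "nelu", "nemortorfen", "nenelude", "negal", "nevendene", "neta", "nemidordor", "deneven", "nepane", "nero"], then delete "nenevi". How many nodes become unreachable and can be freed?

After clearing the end-marker at "nenevi", prune upward until reaching a node still needed by another word.
The suffix "vi" (2 nodes) is used only by "nenevi"; the node for "nene" still has the child "l", so pruning stops there.
Nodes removed: 2

2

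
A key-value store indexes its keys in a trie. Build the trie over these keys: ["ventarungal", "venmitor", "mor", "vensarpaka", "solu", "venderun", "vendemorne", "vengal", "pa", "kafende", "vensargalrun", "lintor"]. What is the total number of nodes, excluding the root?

64

Trace insertions, counting only characters that open a new branch:
  "ventarungal" → 11 new (v, e, n, t, a, r, u, n, g, a, l)
  "venmitor" → prefix "ven" already present; 5 new (m, i, t, o, r)
  "mor" → 3 new (m, o, r)
  "vensarpaka" → prefix "ven" already present; 7 new (s, a, r, p, a, k, a)
  "solu" → 4 new (s, o, l, u)
  "venderun" → prefix "ven" already present; 5 new (d, e, r, u, n)
  "vendemorne" → prefix "vende" already present; 5 new (m, o, r, n, e)
  "vengal" → prefix "ven" already present; 3 new (g, a, l)
  "pa" → 2 new (p, a)
  "kafende" → 7 new (k, a, f, e, n, d, e)
  "vensargalrun" → prefix "vensar" already present; 6 new (g, a, l, r, u, n)
  "lintor" → 6 new (l, i, n, t, o, r)
Total nodes = 11 + 5 + 3 + 7 + 4 + 5 + 5 + 3 + 2 + 7 + 6 + 6 = 64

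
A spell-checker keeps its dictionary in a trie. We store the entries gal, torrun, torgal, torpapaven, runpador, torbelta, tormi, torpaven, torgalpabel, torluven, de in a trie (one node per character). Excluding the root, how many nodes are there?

49

Count nodes per top-level branch (shared prefixes stored once):
  'd'-branch (de): 2 nodes
  'g'-branch (gal): 3 nodes
  'r'-branch (runpador): 8 nodes
  't'-branch (torbelta, torgal, torgalpabel, torluven, tormi, torpapaven, torpaven, torrun): 36 nodes
Sum: 49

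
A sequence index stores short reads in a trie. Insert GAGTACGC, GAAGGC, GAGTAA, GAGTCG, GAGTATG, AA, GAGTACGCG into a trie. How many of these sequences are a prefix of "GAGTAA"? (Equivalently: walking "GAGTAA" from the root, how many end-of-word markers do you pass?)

Walk "GAGTAA" from the root; an end-of-word marker is hit whenever a stored word is a prefix of "GAGTAA".
Prefixes of the query that are stored words: "GAGTAA"
Count: 1

1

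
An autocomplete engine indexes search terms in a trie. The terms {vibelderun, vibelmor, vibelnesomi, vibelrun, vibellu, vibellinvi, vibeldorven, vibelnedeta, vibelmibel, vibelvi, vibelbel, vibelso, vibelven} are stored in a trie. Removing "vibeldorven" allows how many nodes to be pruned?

5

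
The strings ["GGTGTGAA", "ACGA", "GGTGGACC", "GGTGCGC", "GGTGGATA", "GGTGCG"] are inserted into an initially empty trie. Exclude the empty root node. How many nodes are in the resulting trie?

21

Insert word by word; a character creates a node only if that edge doesn't already exist:
  "GGTGTGAA" → 8 new (G, G, T, G, T, G, A, A)
  "ACGA" → 4 new (A, C, G, A)
  "GGTGGACC" → prefix "GGTG" already present; 4 new (G, A, C, C)
  "GGTGCGC" → prefix "GGTG" already present; 3 new (C, G, C)
  "GGTGGATA" → prefix "GGTGGA" already present; 2 new (T, A)
  "GGTGCG" → prefix "GGTGCG" already present; 0 new (none)
Total nodes = 8 + 4 + 4 + 3 + 2 + 0 = 21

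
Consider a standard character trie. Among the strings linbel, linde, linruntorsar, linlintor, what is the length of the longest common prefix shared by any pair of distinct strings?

Equivalently: take the maximum, over all pairs, of their longest common prefix length.
"linbel" and "linde" agree on "lin" (3 characters) before diverging; nothing deeper is shared.
Longest shared-prefix length: 3

3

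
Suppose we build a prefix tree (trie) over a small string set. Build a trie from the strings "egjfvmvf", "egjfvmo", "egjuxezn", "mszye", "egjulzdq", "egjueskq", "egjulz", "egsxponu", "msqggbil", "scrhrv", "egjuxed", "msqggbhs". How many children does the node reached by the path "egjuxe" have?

2

Follow the path "egjuxe" to its node, then look at its outgoing edges.
Distinct next characters after "egjuxe": d, z.
That node has 2 child edges.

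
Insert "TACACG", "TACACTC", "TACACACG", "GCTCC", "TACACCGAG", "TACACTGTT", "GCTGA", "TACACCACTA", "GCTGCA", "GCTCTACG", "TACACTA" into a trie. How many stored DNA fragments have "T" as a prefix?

Walk to "T"; the words in its subtree are exactly those with that prefix.
Matches: "TACACACG", "TACACCACTA", "TACACCGAG", "TACACG", "TACACTA", "TACACTC", "TACACTGTT"
Count: 7

7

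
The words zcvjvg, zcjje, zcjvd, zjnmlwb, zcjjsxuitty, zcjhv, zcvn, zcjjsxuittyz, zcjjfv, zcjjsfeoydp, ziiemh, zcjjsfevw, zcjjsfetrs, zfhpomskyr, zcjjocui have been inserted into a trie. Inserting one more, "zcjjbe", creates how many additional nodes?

Walking "zcjjbe" from the root, the first 4 characters ("zcjj") follow existing edges; "b" is the first miss.
Each of the 2 remaining characters creates one node.

2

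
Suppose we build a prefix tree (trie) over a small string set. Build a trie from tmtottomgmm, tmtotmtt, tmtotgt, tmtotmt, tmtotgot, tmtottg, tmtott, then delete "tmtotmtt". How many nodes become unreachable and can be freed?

A node on "tmtotmtt"'s path can go only if nothing else ends at it or branches off below it.
The suffix "t" (1 node) is used only by "tmtotmtt"; "tmtotmt" is itself a stored word, so pruning stops there.
Nodes removed: 1

1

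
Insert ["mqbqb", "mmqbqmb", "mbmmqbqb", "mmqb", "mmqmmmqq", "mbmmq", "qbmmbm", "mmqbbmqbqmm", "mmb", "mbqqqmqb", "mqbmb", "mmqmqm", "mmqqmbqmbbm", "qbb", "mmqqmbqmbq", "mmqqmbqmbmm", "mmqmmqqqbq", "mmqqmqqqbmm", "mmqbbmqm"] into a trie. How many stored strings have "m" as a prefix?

Walk to "m"; the words in its subtree are exactly those with that prefix.
Words under "m": mbmmq, mbmmqbqb, mbqqqmqb, mmb, mmqb, mmqbbmqbqmm, mmqbbmqm, mmqbqmb, mmqmmmqq, mmqmmqqqbq, mmqmqm, mmqqmbqmbbm, mmqqmbqmbmm, mmqqmbqmbq, mmqqmqqqbmm, mqbmb, mqbqb
Count: 17

17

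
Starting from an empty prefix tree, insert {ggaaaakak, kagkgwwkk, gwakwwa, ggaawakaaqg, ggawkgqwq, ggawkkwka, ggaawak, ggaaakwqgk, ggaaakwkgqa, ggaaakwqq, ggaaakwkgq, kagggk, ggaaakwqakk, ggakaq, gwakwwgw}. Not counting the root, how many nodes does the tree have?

62

Trace insertions, counting only characters that open a new branch:
  "ggaaaakak" → 9 new (g, g, a, a, a, a, k, a, k)
  "kagkgwwkk" → 9 new (k, a, g, k, g, w, w, k, k)
  "gwakwwa" → prefix "g" already present; 6 new (w, a, k, w, w, a)
  "ggaawakaaqg" → prefix "ggaa" already present; 7 new (w, a, k, a, a, q, g)
  "ggawkgqwq" → prefix "gga" already present; 6 new (w, k, g, q, w, q)
  "ggawkkwka" → prefix "ggawk" already present; 4 new (k, w, k, a)
  "ggaawak" → prefix "ggaawak" already present; 0 new (none)
  "ggaaakwqgk" → prefix "ggaaa" already present; 5 new (k, w, q, g, k)
  "ggaaakwkgqa" → prefix "ggaaakw" already present; 4 new (k, g, q, a)
  "ggaaakwqq" → prefix "ggaaakwq" already present; 1 new (q)
  "ggaaakwkgq" → prefix "ggaaakwkgq" already present; 0 new (none)
  "kagggk" → prefix "kag" already present; 3 new (g, g, k)
  "ggaaakwqakk" → prefix "ggaaakwq" already present; 3 new (a, k, k)
  "ggakaq" → prefix "gga" already present; 3 new (k, a, q)
  "gwakwwgw" → prefix "gwakww" already present; 2 new (g, w)
Total nodes = 9 + 9 + 6 + 7 + 6 + 4 + 0 + 5 + 4 + 1 + 0 + 3 + 3 + 3 + 2 = 62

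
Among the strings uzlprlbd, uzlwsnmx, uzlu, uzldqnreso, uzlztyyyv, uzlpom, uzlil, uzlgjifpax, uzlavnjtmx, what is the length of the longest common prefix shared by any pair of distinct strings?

4

The deepest shared node is where two words last agree before diverging.
"uzlpom" and "uzlprlbd" agree on "uzlp" (4 characters) before diverging; nothing deeper is shared.
Longest shared-prefix length: 4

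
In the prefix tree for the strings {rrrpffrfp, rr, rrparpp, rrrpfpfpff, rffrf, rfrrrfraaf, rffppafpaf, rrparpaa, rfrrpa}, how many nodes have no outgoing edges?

Leaves are exactly the stored words that no other stored word extends.
Those words: "rffppafpaf", "rffrf", "rfrrpa", "rfrrrfraaf", "rrparpaa", "rrparpp", "rrrpffrfp", "rrrpfpfpff"
Leaf count: 8

8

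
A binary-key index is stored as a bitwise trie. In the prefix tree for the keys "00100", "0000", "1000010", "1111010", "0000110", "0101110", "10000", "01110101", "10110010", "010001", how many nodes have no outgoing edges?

8

Leaves are exactly the stored words that no other stored word extends.
Those words: "0000110", "00100", "010001", "0101110", "01110101", "1000010", "10110010", "1111010"
Leaf count: 8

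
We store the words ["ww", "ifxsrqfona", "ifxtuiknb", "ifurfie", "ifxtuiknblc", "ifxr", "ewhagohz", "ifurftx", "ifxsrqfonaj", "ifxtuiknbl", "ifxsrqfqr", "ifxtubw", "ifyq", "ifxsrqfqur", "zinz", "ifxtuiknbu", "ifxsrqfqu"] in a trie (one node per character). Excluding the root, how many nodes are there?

50

Insert word by word; a character creates a node only if that edge doesn't already exist:
  "ww" → 2 new (w, w)
  "ifxsrqfona" → 10 new (i, f, x, s, r, q, f, o, n, a)
  "ifxtuiknb" → prefix "ifx" already present; 6 new (t, u, i, k, n, b)
  "ifurfie" → prefix "if" already present; 5 new (u, r, f, i, e)
  "ifxtuiknblc" → prefix "ifxtuiknb" already present; 2 new (l, c)
  "ifxr" → prefix "ifx" already present; 1 new (r)
  "ewhagohz" → 8 new (e, w, h, a, g, o, h, z)
  "ifurftx" → prefix "ifurf" already present; 2 new (t, x)
  "ifxsrqfonaj" → prefix "ifxsrqfona" already present; 1 new (j)
  "ifxtuiknbl" → prefix "ifxtuiknbl" already present; 0 new (none)
  "ifxsrqfqr" → prefix "ifxsrqf" already present; 2 new (q, r)
  "ifxtubw" → prefix "ifxtu" already present; 2 new (b, w)
  "ifyq" → prefix "if" already present; 2 new (y, q)
  "ifxsrqfqur" → prefix "ifxsrqfq" already present; 2 new (u, r)
  "zinz" → 4 new (z, i, n, z)
  "ifxtuiknbu" → prefix "ifxtuiknb" already present; 1 new (u)
  "ifxsrqfqu" → prefix "ifxsrqfqu" already present; 0 new (none)
Total nodes = 2 + 10 + 6 + 5 + 2 + 1 + 8 + 2 + 1 + 0 + 2 + 2 + 2 + 2 + 4 + 1 + 0 = 50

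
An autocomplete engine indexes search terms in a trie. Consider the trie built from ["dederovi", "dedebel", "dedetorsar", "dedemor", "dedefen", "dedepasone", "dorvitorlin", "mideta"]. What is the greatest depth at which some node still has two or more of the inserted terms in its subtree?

The deepest shared node is where two words last agree before diverging.
"dedebel" and "dedefen" agree on "dede" (4 characters) before diverging; nothing deeper is shared.
Longest shared-prefix length: 4

4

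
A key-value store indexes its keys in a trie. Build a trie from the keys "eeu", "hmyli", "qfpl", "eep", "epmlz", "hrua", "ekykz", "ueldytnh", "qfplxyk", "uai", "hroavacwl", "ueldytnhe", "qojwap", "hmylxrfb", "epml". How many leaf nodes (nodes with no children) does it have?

12

Leaves are exactly the stored words that no other stored word extends.
Those words: "eep", "eeu", "ekykz", "epmlz", "hmyli", "hmylxrfb", "hroavacwl", "hrua", "qfplxyk", "qojwap", "uai", "ueldytnhe"
Leaf count: 12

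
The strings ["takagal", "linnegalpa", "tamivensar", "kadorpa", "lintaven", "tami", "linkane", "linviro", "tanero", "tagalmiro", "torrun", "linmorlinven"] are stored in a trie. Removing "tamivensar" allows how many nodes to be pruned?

Walk "tamivensar" from the leaf back toward the root, removing each node that no remaining word uses.
The suffix "vensar" (6 nodes) is used only by "tamivensar"; "tami" is itself a stored word, so pruning stops there.
Nodes removed: 6

6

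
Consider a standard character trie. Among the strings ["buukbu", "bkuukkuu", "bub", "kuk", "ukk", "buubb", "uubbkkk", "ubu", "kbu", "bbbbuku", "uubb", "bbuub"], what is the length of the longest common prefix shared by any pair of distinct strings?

4

The deepest shared node is where two words last agree before diverging.
e.g. "uubb" and "uubbkkk" share the prefix "uubb" of length 4; no pair shares a longer one.
Longest shared-prefix length: 4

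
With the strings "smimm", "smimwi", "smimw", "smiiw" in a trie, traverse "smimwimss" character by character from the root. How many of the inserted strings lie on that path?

2

Check each prefix of "smimwimss" against the stored set — each match is an end-marker on the path.
Prefixes of the query that are stored words: "smimw", "smimwi"
Count: 2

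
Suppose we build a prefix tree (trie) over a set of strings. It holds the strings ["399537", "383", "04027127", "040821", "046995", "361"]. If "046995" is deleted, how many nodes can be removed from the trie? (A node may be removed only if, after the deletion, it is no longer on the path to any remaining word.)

Walk "046995" from the leaf back toward the root, removing each node that no remaining word uses.
The suffix "6995" (4 nodes) is used only by "046995"; the node for "04" still has the child "0", so pruning stops there.
Nodes removed: 4

4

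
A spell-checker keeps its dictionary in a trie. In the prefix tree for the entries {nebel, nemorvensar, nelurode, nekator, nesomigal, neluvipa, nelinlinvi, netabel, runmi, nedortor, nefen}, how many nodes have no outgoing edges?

A leaf is a node with no children — equivalently, the end of a word that is not a proper prefix of any other stored word.
Those words: "nebel", "nedortor", "nefen", "nekator", "nelinlinvi", "nelurode", "neluvipa", "nemorvensar", "nesomigal", "netabel", "runmi"
Leaf count: 11

11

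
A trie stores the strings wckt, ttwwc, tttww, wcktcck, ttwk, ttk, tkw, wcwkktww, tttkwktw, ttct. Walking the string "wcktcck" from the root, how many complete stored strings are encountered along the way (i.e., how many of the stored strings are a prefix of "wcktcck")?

Walk "wcktcck" from the root; an end-of-word marker is hit whenever a stored word is a prefix of "wcktcck".
Prefixes of the query that are stored words: "wckt", "wcktcck"
Count: 2

2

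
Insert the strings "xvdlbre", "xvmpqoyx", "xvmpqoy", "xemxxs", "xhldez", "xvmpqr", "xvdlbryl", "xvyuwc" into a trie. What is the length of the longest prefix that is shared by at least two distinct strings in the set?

Look for the deepest trie node that still has at least two words in its subtree.
e.g. "xvmpqoy" and "xvmpqoyx" share the prefix "xvmpqoy" of length 7; no pair shares a longer one.
Longest shared-prefix length: 7

7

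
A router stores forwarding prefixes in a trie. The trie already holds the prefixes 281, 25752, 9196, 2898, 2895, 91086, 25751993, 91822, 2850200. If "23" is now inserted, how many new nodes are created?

1

The longest prefix of "23" already in the trie is "2" (length 1).
Each of the 1 remaining characters creates one node.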